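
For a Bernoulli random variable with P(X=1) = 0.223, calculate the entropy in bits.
0.7656 bits

The binary entropy function is:
H(p) = -p log(p) - (1-p) log(1-p)

H(0.223) = -0.223 × log_2(0.223) - 0.777 × log_2(0.777)
H(0.223) = 0.7656 bits

Note: Binary entropy is maximized at p=0.5 (H=1 bit) and minimized at p=0 or p=1 (H=0).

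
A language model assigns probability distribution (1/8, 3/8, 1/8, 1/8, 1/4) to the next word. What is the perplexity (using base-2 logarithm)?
4.4557

Perplexity is 2^H (or exp(H) for natural log).

First, H = -Σ p log p = 2.1556 bits
Perplexity = 2^2.1556 = 4.4557

Interpretation: The model's uncertainty is equivalent to choosing uniformly among 4.5 options.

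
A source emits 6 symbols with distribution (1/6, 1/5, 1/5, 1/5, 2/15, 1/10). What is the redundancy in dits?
0.0124 dits

Redundancy measures how far a source is from maximum entropy:
R = H_max - H(X)

Maximum entropy for 6 symbols: H_max = log_10(6) = 0.7782 dits
Actual entropy: H(X) = 0.7657 dits
Redundancy: R = 0.7782 - 0.7657 = 0.0124 dits

This redundancy represents potential for compression: the source could be compressed by 0.0124 dits per symbol.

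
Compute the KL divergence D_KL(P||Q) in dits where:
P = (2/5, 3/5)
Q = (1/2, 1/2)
0.0087 dits

KL divergence: D_KL(P||Q) = Σ p(x) log(p(x)/q(x))

Computing term by term:
  x=0: 2/5 × log_10[(2/5)/(1/2)] = 2/5 × -0.0969 = -0.0388
  x=1: 3/5 × log_10[(3/5)/(1/2)] = 3/5 × 0.0792 = 0.0475

D_KL(P||Q) = 0.0087 dits

Note: KL divergence is always non-negative and equals 0 iff P = Q.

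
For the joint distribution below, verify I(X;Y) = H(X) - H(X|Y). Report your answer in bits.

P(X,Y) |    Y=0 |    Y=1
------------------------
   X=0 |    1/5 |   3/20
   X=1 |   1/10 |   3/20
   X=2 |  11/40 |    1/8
I(X;Y) = 0.0377 bits

Mutual information has multiple equivalent forms:
- I(X;Y) = H(X) - H(X|Y)
- I(X;Y) = H(Y) - H(Y|X)
- I(X;Y) = H(X) + H(Y) - H(X,Y)

Computing all quantities:
H(X) = 1.5589, H(Y) = 0.9837, H(X,Y) = 2.5049
H(X|Y) = 1.5211, H(Y|X) = 0.9460

Verification:
H(X) - H(X|Y) = 1.5589 - 1.5211 = 0.0377
H(Y) - H(Y|X) = 0.9837 - 0.9460 = 0.0377
H(X) + H(Y) - H(X,Y) = 1.5589 + 0.9837 - 2.5049 = 0.0377

All forms give I(X;Y) = 0.0377 bits. ✓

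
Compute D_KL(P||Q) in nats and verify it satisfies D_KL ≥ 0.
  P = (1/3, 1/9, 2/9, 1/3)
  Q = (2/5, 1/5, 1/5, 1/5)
0.0676 nats

KL divergence satisfies the Gibbs inequality: D_KL(P||Q) ≥ 0 for all distributions P, Q.

D_KL(P||Q) = Σ p(x) log(p(x)/q(x))
Term by term:
  x=0: 1/3 × log_e[(1/3)/(2/5)] = -0.0608
  x=1: 1/9 × log_e[(1/9)/(1/5)] = -0.0653
  x=2: 2/9 × log_e[(2/9)/(1/5)] = 0.0234
  x=3: 1/3 × log_e[(1/3)/(1/5)] = 0.1703
D_KL(P||Q) = 0.0676 nats

D_KL(P||Q) = 0.0676 ≥ 0 ✓

This non-negativity is a fundamental property: relative entropy cannot be negative because it measures how different Q is from P.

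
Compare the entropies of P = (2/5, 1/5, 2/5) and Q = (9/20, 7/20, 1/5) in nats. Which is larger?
P

Computing entropies in nats:
H(P) = 1.0549
H(Q) = 1.0487

Distribution P has higher entropy.

Intuition: The distribution closer to uniform (more spread out) has higher entropy.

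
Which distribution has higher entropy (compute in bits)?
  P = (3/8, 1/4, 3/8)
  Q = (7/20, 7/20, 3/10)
Q

Computing entropies in bits:
H(P) = 1.5613
H(Q) = 1.5813

Distribution Q has higher entropy.

Intuition: The distribution closer to uniform (more spread out) has higher entropy.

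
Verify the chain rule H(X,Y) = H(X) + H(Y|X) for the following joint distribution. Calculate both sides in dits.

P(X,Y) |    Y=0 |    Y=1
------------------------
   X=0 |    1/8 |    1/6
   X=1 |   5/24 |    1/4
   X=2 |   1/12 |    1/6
H(X,Y) = 0.7546, H(X) = 0.4619, H(Y|X) = 0.2928 (all in dits)

Chain rule: H(X,Y) = H(X) + H(Y|X)

Left side — joint entropy directly:
H(X,Y) = -Σ p(x,y) log p(x,y) = 0.7546 dits

Right side — compute H(Y|X) from the conditional distributions:
P(X) = (7/24, 11/24, 1/4), so H(X) = 0.4619 dits
H(Y|X) = Σ_x P(X=x) · H(Y|X=x):
  P(Y|X=0) = (3/7, 4/7), H(Y|X=0) = 0.2966, weight P(X=0) = 7/24
  P(Y|X=1) = (5/11, 6/11), H(Y|X=1) = 0.2992, weight P(X=1) = 11/24
  P(Y|X=2) = (1/3, 2/3), H(Y|X=2) = 0.2764, weight P(X=2) = 1/4
H(Y|X) = 0.2928 dits

H(X) + H(Y|X) = 0.4619 + 0.2928 = 0.7546 dits

Both sides equal 0.7546 dits. ✓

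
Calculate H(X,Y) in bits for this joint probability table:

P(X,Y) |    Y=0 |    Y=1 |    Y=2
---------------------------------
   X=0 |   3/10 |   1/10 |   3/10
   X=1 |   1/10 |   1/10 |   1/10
2.3710 bits

Joint entropy is H(X,Y) = -Σ_{x,y} p(x,y) log p(x,y).

Summing over all non-zero entries:
H(X,Y) = -[3/10·log_2(3/10) + 1/10·log_2(1/10) + 3/10·log_2(3/10) + 1/10·log_2(1/10) + 1/10·log_2(1/10) + 1/10·log_2(1/10)]
H(X,Y) = 2.3710 bits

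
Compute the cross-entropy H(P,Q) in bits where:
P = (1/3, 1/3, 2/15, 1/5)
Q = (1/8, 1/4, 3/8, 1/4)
2.2553 bits

Cross-entropy: H(P,Q) = -Σ p(x) log q(x)

Alternatively: H(P,Q) = H(P) + D_KL(P||Q)
H(P) = 1.9086 bits
D_KL(P||Q) = 0.3467 bits

H(P,Q) = 1.9086 + 0.3467 = 2.2553 bits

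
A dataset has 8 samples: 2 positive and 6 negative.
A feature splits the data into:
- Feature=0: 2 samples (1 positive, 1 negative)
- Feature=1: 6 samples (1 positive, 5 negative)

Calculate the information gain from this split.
0.0738 bits

Information Gain = H(Y) - H(Y|Feature)

Before split:
P(positive) = 2/8 = 0.2500
H(Y) = 0.8113 bits

After split:
Feature=0: H = 1.0000 bits (weight = 2/8)
Feature=1: H = 0.6500 bits (weight = 6/8)
H(Y|Feature) = (2/8)×1.0000 + (6/8)×0.6500 = 0.7375 bits

Information Gain = 0.8113 - 0.7375 = 0.0738 bits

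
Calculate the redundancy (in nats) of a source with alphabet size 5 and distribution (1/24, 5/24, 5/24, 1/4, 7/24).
0.1175 nats

Redundancy measures how far a source is from maximum entropy:
R = H_max - H(X)

Maximum entropy for 5 symbols: H_max = log_e(5) = 1.6094 nats
Actual entropy: H(X) = 1.4920 nats
Redundancy: R = 1.6094 - 1.4920 = 0.1175 nats

This redundancy represents potential for compression: the source could be compressed by 0.1175 nats per symbol.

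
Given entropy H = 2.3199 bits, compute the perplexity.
4.9930

Perplexity is 2^H (or exp(H) for natural log).

H = 2.3199 bits
Perplexity = 2^2.3199 = 4.9930

Interpretation: The model's uncertainty is equivalent to choosing uniformly among 5.0 options.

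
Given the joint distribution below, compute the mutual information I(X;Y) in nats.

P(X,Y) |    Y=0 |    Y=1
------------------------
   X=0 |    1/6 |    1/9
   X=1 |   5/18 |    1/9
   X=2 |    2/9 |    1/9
0.0047 nats

Mutual information: I(X;Y) = H(X) + H(Y) - H(X,Y)

Marginals:
P(X) = (5/18, 7/18, 1/3), H(X) = 1.0893 nats
P(Y) = (2/3, 1/3), H(Y) = 0.6365 nats

Joint entropy: H(X,Y) = 1.7211 nats

I(X;Y) = 1.0893 + 0.6365 - 1.7211 = 0.0047 nats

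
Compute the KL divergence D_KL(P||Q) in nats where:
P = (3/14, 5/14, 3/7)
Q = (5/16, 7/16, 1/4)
0.0777 nats

KL divergence: D_KL(P||Q) = Σ p(x) log(p(x)/q(x))

Computing term by term:
  x=0: 3/14 × log_e[(3/14)/(5/16)] = 3/14 × -0.3773 = -0.0808
  x=1: 5/14 × log_e[(5/14)/(7/16)] = 5/14 × -0.2029 = -0.0725
  x=2: 3/7 × log_e[(3/7)/(1/4)] = 3/7 × 0.5390 = 0.2310

D_KL(P||Q) = 0.0777 nats

Note: KL divergence is always non-negative and equals 0 iff P = Q.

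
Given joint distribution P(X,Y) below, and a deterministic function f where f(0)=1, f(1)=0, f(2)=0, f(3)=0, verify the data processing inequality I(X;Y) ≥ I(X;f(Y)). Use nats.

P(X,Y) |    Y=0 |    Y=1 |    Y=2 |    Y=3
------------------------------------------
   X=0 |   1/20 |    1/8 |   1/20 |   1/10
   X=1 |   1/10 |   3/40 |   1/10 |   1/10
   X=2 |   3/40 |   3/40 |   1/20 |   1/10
I(X;Y) = 0.0246, I(X;f(Y)) = 0.0075, inequality holds: 0.0246 ≥ 0.0075

Data Processing Inequality: For any Markov chain X → Y → Z, we have I(X;Y) ≥ I(X;Z).

Here Z = f(Y) is a deterministic function of Y, forming X → Y → Z.

Original I(X;Y) = 0.0246 nats

After applying f:
P(X,Z) where Z=f(Y):
- P(X,Z=0) = P(X,Y=1) + P(X,Y=2) + P(X,Y=3)
- P(X,Z=1) = P(X,Y=0)

I(X;Z) = I(X;f(Y)) = 0.0075 nats

Verification: 0.0246 ≥ 0.0075 ✓

Information cannot be created by processing; the function f can only lose information about X.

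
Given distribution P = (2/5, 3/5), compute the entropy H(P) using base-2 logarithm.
0.9710 bits

Shannon entropy is H(X) = -Σ p(x) log p(x).

For P = (2/5, 3/5):
H = -2/5 × log_2(2/5) -3/5 × log_2(3/5)
H = 0.9710 bits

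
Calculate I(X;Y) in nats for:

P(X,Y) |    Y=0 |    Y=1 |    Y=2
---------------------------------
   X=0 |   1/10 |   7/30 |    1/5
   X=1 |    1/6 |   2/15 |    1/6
0.0215 nats

Mutual information: I(X;Y) = H(X) + H(Y) - H(X,Y)

Marginals:
P(X) = (8/15, 7/15), H(X) = 0.6909 nats
P(Y) = (4/15, 11/30, 11/30), H(Y) = 1.0882 nats

Joint entropy: H(X,Y) = 1.7576 nats

I(X;Y) = 0.6909 + 1.0882 - 1.7576 = 0.0215 nats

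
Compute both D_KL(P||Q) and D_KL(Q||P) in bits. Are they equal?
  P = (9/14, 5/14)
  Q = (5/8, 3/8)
D_KL(P||Q) = 0.0010, D_KL(Q||P) = 0.0010

KL divergence is not symmetric: D_KL(P||Q) ≠ D_KL(Q||P) in general.

D_KL(P||Q) = 0.0010 bits
D_KL(Q||P) = 0.0010 bits

In this case they happen to be equal (to 4 decimal places).

This asymmetry is why KL divergence is not a true distance metric.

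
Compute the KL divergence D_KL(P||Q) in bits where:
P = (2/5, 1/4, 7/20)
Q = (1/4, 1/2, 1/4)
0.1911 bits

KL divergence: D_KL(P||Q) = Σ p(x) log(p(x)/q(x))

Computing term by term:
  x=0: 2/5 × log_2[(2/5)/(1/4)] = 2/5 × 0.6781 = 0.2712
  x=1: 1/4 × log_2[(1/4)/(1/2)] = 1/4 × -1.0000 = -0.2500
  x=2: 7/20 × log_2[(7/20)/(1/4)] = 7/20 × 0.4854 = 0.1699

D_KL(P||Q) = 0.1911 bits

Note: KL divergence is always non-negative and equals 0 iff P = Q.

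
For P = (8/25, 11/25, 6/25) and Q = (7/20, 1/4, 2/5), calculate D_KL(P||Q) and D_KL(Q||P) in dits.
D_KL(P||Q) = 0.0423, D_KL(Q||P) = 0.0410

KL divergence is not symmetric: D_KL(P||Q) ≠ D_KL(Q||P) in general.

D_KL(P||Q) = 0.0423 dits
D_KL(Q||P) = 0.0410 dits

No, they are not equal!

This asymmetry is why KL divergence is not a true distance metric.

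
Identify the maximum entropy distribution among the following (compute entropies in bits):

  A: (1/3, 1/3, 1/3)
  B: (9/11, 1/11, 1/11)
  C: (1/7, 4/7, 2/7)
A

For a discrete distribution over n outcomes, entropy is maximized by the uniform distribution.

Computing entropies:
H(A) = 1.5850 bits
H(B) = 0.8659 bits
H(C) = 1.3788 bits

The uniform distribution (where all probabilities equal 1/3) achieves the maximum entropy of log_2(3) = 1.5850 bits.

Distribution A has the highest entropy.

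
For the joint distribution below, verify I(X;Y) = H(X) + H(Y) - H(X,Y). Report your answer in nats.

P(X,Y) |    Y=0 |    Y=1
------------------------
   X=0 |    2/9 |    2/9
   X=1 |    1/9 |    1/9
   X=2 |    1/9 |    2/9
I(X;Y) = 0.0127 nats

Mutual information has multiple equivalent forms:
- I(X;Y) = H(X) - H(X|Y)
- I(X;Y) = H(Y) - H(Y|X)
- I(X;Y) = H(X) + H(Y) - H(X,Y)

Computing all quantities:
H(X) = 1.0609, H(Y) = 0.6870, H(X,Y) = 1.7351
H(X|Y) = 1.0482, H(Y|X) = 0.6743

Verification:
H(X) - H(X|Y) = 1.0609 - 1.0482 = 0.0127
H(Y) - H(Y|X) = 0.6870 - 0.6743 = 0.0127
H(X) + H(Y) - H(X,Y) = 1.0609 + 0.6870 - 1.7351 = 0.0127

All forms give I(X;Y) = 0.0127 nats. ✓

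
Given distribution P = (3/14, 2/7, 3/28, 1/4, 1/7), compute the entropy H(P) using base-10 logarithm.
0.6740 dits

Shannon entropy is H(X) = -Σ p(x) log p(x).

For P = (3/14, 2/7, 3/28, 1/4, 1/7):
H = -3/14 × log_10(3/14) -2/7 × log_10(2/7) -3/28 × log_10(3/28) -1/4 × log_10(1/4) -1/7 × log_10(1/7)
H = 0.6740 dits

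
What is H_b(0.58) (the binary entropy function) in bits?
0.9815 bits

The binary entropy function is:
H(p) = -p log(p) - (1-p) log(1-p)

H(0.58) = -0.58 × log_2(0.58) - 0.42 × log_2(0.42)
H(0.58) = 0.9815 bits

Note: Binary entropy is maximized at p=0.5 (H=1 bit) and minimized at p=0 or p=1 (H=0).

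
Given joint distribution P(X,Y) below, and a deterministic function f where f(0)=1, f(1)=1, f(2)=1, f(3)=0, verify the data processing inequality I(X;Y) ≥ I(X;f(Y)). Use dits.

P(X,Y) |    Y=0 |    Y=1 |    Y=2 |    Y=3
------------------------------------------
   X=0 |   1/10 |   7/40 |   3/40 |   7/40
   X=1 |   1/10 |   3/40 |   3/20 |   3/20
I(X;Y) = 0.0143, I(X;f(Y)) = 0.0001, inequality holds: 0.0143 ≥ 0.0001

Data Processing Inequality: For any Markov chain X → Y → Z, we have I(X;Y) ≥ I(X;Z).

Here Z = f(Y) is a deterministic function of Y, forming X → Y → Z.

Original I(X;Y) = 0.0143 dits

After applying f:
P(X,Z) where Z=f(Y):
- P(X,Z=0) = P(X,Y=3)
- P(X,Z=1) = P(X,Y=0) + P(X,Y=1) + P(X,Y=2)

I(X;Z) = I(X;f(Y)) = 0.0001 dits

Verification: 0.0143 ≥ 0.0001 ✓

Information cannot be created by processing; the function f can only lose information about X.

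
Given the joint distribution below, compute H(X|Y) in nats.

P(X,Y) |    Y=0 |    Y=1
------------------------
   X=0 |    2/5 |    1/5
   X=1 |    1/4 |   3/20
0.6721 nats

Using the chain rule: H(X|Y) = H(X,Y) - H(Y)

First, compute H(X,Y) = 1.3195 nats

Marginal P(Y) = (13/20, 7/20)
H(Y) = 0.6474 nats

H(X|Y) = H(X,Y) - H(Y) = 1.3195 - 0.6474 = 0.6721 nats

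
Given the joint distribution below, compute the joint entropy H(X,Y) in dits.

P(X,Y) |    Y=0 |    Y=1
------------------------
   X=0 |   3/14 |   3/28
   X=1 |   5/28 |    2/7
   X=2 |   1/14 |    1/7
0.7389 dits

Joint entropy is H(X,Y) = -Σ_{x,y} p(x,y) log p(x,y).

Summing over all non-zero entries:
H(X,Y) = -[3/14·log_10(3/14) + 3/28·log_10(3/28) + 5/28·log_10(5/28) + 2/7·log_10(2/7) + 1/14·log_10(1/14) + 1/7·log_10(1/7)]
H(X,Y) = 0.7389 dits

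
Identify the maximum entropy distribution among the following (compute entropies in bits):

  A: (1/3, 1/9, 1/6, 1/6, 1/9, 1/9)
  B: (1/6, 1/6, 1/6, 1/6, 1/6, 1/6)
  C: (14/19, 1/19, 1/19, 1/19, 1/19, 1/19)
B

For a discrete distribution over n outcomes, entropy is maximized by the uniform distribution.

Computing entropies:
H(A) = 2.4466 bits
H(B) = 2.5850 bits
H(C) = 1.4425 bits

The uniform distribution (where all probabilities equal 1/6) achieves the maximum entropy of log_2(6) = 2.5850 bits.

Distribution B has the highest entropy.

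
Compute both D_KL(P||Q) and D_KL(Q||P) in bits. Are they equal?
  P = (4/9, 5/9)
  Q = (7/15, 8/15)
D_KL(P||Q) = 0.0014, D_KL(Q||P) = 0.0014

KL divergence is not symmetric: D_KL(P||Q) ≠ D_KL(Q||P) in general.

D_KL(P||Q) = 0.0014 bits
D_KL(Q||P) = 0.0014 bits

In this case they happen to be equal (to 4 decimal places).

This asymmetry is why KL divergence is not a true distance metric.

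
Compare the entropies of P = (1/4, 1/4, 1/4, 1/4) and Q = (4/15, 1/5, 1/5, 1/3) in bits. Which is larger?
P

Computing entropies in bits:
H(P) = 2.0000
H(Q) = 1.9656

Distribution P has higher entropy.

Intuition: The distribution closer to uniform (more spread out) has higher entropy.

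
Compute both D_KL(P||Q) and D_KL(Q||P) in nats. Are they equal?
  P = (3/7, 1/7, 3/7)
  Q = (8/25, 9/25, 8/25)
D_KL(P||Q) = 0.1184, D_KL(Q||P) = 0.1458

KL divergence is not symmetric: D_KL(P||Q) ≠ D_KL(Q||P) in general.

D_KL(P||Q) = 0.1184 nats
D_KL(Q||P) = 0.1458 nats

No, they are not equal!

This asymmetry is why KL divergence is not a true distance metric.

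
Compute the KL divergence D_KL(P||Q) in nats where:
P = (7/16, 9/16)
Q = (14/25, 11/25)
0.0302 nats

KL divergence: D_KL(P||Q) = Σ p(x) log(p(x)/q(x))

Computing term by term:
  x=0: 7/16 × log_e[(7/16)/(14/25)] = 7/16 × -0.2469 = -0.1080
  x=1: 9/16 × log_e[(9/16)/(11/25)] = 9/16 × 0.2456 = 0.1382

D_KL(P||Q) = 0.0302 nats

Note: KL divergence is always non-negative and equals 0 iff P = Q.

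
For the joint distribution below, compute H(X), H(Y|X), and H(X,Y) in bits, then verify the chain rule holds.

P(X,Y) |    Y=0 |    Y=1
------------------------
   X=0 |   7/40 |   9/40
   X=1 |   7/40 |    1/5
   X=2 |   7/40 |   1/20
H(X,Y) = 2.4848, H(X) = 1.5436, H(Y|X) = 0.9412 (all in bits)

Chain rule: H(X,Y) = H(X) + H(Y|X)

Left side — joint entropy directly:
H(X,Y) = -Σ p(x,y) log p(x,y) = 2.4848 bits

Right side — compute H(Y|X) from the conditional distributions:
P(X) = (2/5, 3/8, 9/40), so H(X) = 1.5436 bits
H(Y|X) = Σ_x P(X=x) · H(Y|X=x):
  P(Y|X=0) = (7/16, 9/16), H(Y|X=0) = 0.9887, weight P(X=0) = 2/5
  P(Y|X=1) = (7/15, 8/15), H(Y|X=1) = 0.9968, weight P(X=1) = 3/8
  P(Y|X=2) = (7/9, 2/9), H(Y|X=2) = 0.7642, weight P(X=2) = 9/40
H(Y|X) = 0.9412 bits

H(X) + H(Y|X) = 1.5436 + 0.9412 = 2.4848 bits

Both sides equal 2.4848 bits. ✓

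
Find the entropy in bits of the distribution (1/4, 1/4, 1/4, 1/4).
2.0000 bits

Shannon entropy is H(X) = -Σ p(x) log p(x).

For P = (1/4, 1/4, 1/4, 1/4):
H = -1/4 × log_2(1/4) -1/4 × log_2(1/4) -1/4 × log_2(1/4) -1/4 × log_2(1/4)
H = 2.0000 bits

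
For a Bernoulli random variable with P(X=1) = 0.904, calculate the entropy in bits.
0.4562 bits

The binary entropy function is:
H(p) = -p log(p) - (1-p) log(1-p)

H(0.904) = -0.904 × log_2(0.904) - 0.096 × log_2(0.096)
H(0.904) = 0.4562 bits

Note: Binary entropy is maximized at p=0.5 (H=1 bit) and minimized at p=0 or p=1 (H=0).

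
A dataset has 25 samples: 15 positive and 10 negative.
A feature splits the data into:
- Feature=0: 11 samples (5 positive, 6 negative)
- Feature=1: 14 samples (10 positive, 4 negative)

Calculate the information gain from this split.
0.0502 bits

Information Gain = H(Y) - H(Y|Feature)

Before split:
P(positive) = 15/25 = 0.6000
H(Y) = 0.9710 bits

After split:
Feature=0: H = 0.9940 bits (weight = 11/25)
Feature=1: H = 0.8631 bits (weight = 14/25)
H(Y|Feature) = (11/25)×0.9940 + (14/25)×0.8631 = 0.9207 bits

Information Gain = 0.9710 - 0.9207 = 0.0502 bits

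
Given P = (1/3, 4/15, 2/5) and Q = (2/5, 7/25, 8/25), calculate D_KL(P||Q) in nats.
0.0155 nats

KL divergence: D_KL(P||Q) = Σ p(x) log(p(x)/q(x))

Computing term by term:
  x=0: 1/3 × log_e[(1/3)/(2/5)] = 1/3 × -0.1823 = -0.0608
  x=1: 4/15 × log_e[(4/15)/(7/25)] = 4/15 × -0.0488 = -0.0130
  x=2: 2/5 × log_e[(2/5)/(8/25)] = 2/5 × 0.2231 = 0.0893

D_KL(P||Q) = 0.0155 nats

Note: KL divergence is always non-negative and equals 0 iff P = Q.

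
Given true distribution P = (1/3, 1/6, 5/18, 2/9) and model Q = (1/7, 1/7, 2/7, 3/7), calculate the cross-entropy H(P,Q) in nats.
1.5092 nats

Cross-entropy: H(P,Q) = -Σ p(x) log q(x)

Alternatively: H(P,Q) = H(P) + D_KL(P||Q)
H(P) = 1.3549 nats
D_KL(P||Q) = 0.1543 nats

H(P,Q) = 1.3549 + 0.1543 = 1.5092 nats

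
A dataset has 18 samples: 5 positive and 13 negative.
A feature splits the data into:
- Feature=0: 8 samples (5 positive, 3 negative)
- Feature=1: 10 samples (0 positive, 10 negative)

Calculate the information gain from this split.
0.4282 bits

Information Gain = H(Y) - H(Y|Feature)

Before split:
P(positive) = 5/18 = 0.2778
H(Y) = 0.8524 bits

After split:
Feature=0: H = 0.9544 bits (weight = 8/18)
Feature=1: H = 0.0000 bits (weight = 10/18)
H(Y|Feature) = (8/18)×0.9544 + (10/18)×0.0000 = 0.4242 bits

Information Gain = 0.8524 - 0.4242 = 0.4282 bits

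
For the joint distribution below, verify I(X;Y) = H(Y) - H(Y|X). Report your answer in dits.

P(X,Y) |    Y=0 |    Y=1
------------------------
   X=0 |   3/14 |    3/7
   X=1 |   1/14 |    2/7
I(X;Y) = 0.0045 dits

Mutual information has multiple equivalent forms:
- I(X;Y) = H(X) - H(X|Y)
- I(X;Y) = H(Y) - H(Y|X)
- I(X;Y) = H(X) + H(Y) - H(X,Y)

Computing all quantities:
H(X) = 0.2831, H(Y) = 0.2598, H(X,Y) = 0.5384
H(X|Y) = 0.2786, H(Y|X) = 0.2553

Verification:
H(X) - H(X|Y) = 0.2831 - 0.2786 = 0.0045
H(Y) - H(Y|X) = 0.2598 - 0.2553 = 0.0045
H(X) + H(Y) - H(X,Y) = 0.2831 + 0.2598 - 0.5384 = 0.0045

All forms give I(X;Y) = 0.0045 dits. ✓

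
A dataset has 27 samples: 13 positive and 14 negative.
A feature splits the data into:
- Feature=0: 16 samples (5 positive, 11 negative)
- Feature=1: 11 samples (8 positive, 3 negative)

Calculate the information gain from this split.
0.1236 bits

Information Gain = H(Y) - H(Y|Feature)

Before split:
P(positive) = 13/27 = 0.4815
H(Y) = 0.9990 bits

After split:
Feature=0: H = 0.8960 bits (weight = 16/27)
Feature=1: H = 0.8454 bits (weight = 11/27)
H(Y|Feature) = (16/27)×0.8960 + (11/27)×0.8454 = 0.8754 bits

Information Gain = 0.9990 - 0.8754 = 0.1236 bits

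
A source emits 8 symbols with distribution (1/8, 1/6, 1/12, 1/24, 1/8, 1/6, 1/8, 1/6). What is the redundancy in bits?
0.0927 bits

Redundancy measures how far a source is from maximum entropy:
R = H_max - H(X)

Maximum entropy for 8 symbols: H_max = log_2(8) = 3.0000 bits
Actual entropy: H(X) = 2.9073 bits
Redundancy: R = 3.0000 - 2.9073 = 0.0927 bits

This redundancy represents potential for compression: the source could be compressed by 0.0927 bits per symbol.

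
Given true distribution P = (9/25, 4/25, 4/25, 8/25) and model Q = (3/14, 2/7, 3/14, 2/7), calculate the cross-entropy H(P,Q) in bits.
2.0232 bits

Cross-entropy: H(P,Q) = -Σ p(x) log q(x)

Alternatively: H(P,Q) = H(P) + D_KL(P||Q)
H(P) = 1.9027 bits
D_KL(P||Q) = 0.1205 bits

H(P,Q) = 1.9027 + 0.1205 = 2.0232 bits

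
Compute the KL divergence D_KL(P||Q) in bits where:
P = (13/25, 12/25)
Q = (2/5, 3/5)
0.0423 bits

KL divergence: D_KL(P||Q) = Σ p(x) log(p(x)/q(x))

Computing term by term:
  x=0: 13/25 × log_2[(13/25)/(2/5)] = 13/25 × 0.3785 = 0.1968
  x=1: 12/25 × log_2[(12/25)/(3/5)] = 12/25 × -0.3219 = -0.1545

D_KL(P||Q) = 0.0423 bits

Note: KL divergence is always non-negative and equals 0 iff P = Q.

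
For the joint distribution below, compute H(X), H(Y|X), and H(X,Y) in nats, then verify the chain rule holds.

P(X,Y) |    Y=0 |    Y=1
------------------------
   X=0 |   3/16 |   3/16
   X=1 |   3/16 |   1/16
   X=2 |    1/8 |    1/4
H(X,Y) = 1.7214, H(X) = 1.0822, H(Y|X) = 0.6392 (all in nats)

Chain rule: H(X,Y) = H(X) + H(Y|X)

Left side — joint entropy directly:
H(X,Y) = -Σ p(x,y) log p(x,y) = 1.7214 nats

Right side — compute H(Y|X) from the conditional distributions:
P(X) = (3/8, 1/4, 3/8), so H(X) = 1.0822 nats
H(Y|X) = Σ_x P(X=x) · H(Y|X=x):
  P(Y|X=0) = (1/2, 1/2), H(Y|X=0) = 0.6931, weight P(X=0) = 3/8
  P(Y|X=1) = (3/4, 1/4), H(Y|X=1) = 0.5623, weight P(X=1) = 1/4
  P(Y|X=2) = (1/3, 2/3), H(Y|X=2) = 0.6365, weight P(X=2) = 3/8
H(Y|X) = 0.6392 nats

H(X) + H(Y|X) = 1.0822 + 0.6392 = 1.7214 nats

Both sides equal 1.7214 nats. ✓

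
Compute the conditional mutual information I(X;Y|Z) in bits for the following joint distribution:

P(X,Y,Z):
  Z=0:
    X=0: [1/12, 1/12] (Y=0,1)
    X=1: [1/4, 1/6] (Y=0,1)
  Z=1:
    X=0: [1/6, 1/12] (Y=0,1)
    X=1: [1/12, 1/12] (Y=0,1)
0.0118 bits

Conditional mutual information: I(X;Y|Z) = H(X|Z) + H(Y|Z) - H(X,Y|Z)

H(Z) = 0.9799
H(X,Z) = 1.8879 → H(X|Z) = 0.9080
H(Y,Z) = 1.9591 → H(Y|Z) = 0.9793
H(X,Y,Z) = 2.8554 → H(X,Y|Z) = 1.8755

I(X;Y|Z) = 0.9080 + 0.9793 - 1.8755 = 0.0118 bits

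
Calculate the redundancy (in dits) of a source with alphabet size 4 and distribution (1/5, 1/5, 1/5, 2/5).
0.0235 dits

Redundancy measures how far a source is from maximum entropy:
R = H_max - H(X)

Maximum entropy for 4 symbols: H_max = log_10(4) = 0.6021 dits
Actual entropy: H(X) = 0.5786 dits
Redundancy: R = 0.6021 - 0.5786 = 0.0235 dits

This redundancy represents potential for compression: the source could be compressed by 0.0235 dits per symbol.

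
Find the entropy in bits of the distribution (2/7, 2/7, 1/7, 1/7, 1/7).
2.2359 bits

Shannon entropy is H(X) = -Σ p(x) log p(x).

For P = (2/7, 2/7, 1/7, 1/7, 1/7):
H = -2/7 × log_2(2/7) -2/7 × log_2(2/7) -1/7 × log_2(1/7) -1/7 × log_2(1/7) -1/7 × log_2(1/7)
H = 2.2359 bits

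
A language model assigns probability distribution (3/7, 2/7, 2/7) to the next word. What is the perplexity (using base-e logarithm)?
2.9417

Perplexity is e^H (or exp(H) for natural log).

First, H = -Σ p log p = 1.0790 nats
Perplexity = e^1.0790 = 2.9417

Interpretation: The model's uncertainty is equivalent to choosing uniformly among 2.9 options.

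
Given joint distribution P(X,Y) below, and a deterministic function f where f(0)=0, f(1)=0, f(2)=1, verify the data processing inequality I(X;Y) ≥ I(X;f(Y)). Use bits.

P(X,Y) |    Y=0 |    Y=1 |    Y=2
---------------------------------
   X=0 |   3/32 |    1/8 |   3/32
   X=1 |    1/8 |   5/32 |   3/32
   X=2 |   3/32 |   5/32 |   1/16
I(X;Y) = 0.0081, I(X;f(Y)) = 0.0060, inequality holds: 0.0081 ≥ 0.0060

Data Processing Inequality: For any Markov chain X → Y → Z, we have I(X;Y) ≥ I(X;Z).

Here Z = f(Y) is a deterministic function of Y, forming X → Y → Z.

Original I(X;Y) = 0.0081 bits

After applying f:
P(X,Z) where Z=f(Y):
- P(X,Z=0) = P(X,Y=0) + P(X,Y=1)
- P(X,Z=1) = P(X,Y=2)

I(X;Z) = I(X;f(Y)) = 0.0060 bits

Verification: 0.0081 ≥ 0.0060 ✓

Information cannot be created by processing; the function f can only lose information about X.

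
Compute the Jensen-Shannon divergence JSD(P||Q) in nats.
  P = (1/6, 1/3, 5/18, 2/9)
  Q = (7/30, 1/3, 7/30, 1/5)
0.0041 nats

Jensen-Shannon divergence is:
JSD(P||Q) = 0.5 × D_KL(P||M) + 0.5 × D_KL(Q||M)
where M = 0.5 × (P + Q) is the mixture distribution.

M = 0.5 × (1/6, 1/3, 5/18, 2/9) + 0.5 × (7/30, 1/3, 7/30, 1/5) = (1/5, 1/3, 0.255556, 0.211111)

D_KL(P||M) = 0.0042 nats
D_KL(Q||M) = 0.0039 nats

JSD(P||Q) = 0.5 × 0.0042 + 0.5 × 0.0039 = 0.0041 nats

Unlike KL divergence, JSD is symmetric and bounded: 0 ≤ JSD ≤ log(2).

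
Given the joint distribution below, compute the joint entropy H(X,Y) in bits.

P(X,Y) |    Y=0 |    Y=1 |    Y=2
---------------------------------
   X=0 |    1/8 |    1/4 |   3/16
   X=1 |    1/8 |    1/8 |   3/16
2.5306 bits

Joint entropy is H(X,Y) = -Σ_{x,y} p(x,y) log p(x,y).

Summing over all non-zero entries:
H(X,Y) = -[1/8·log_2(1/8) + 1/4·log_2(1/4) + 3/16·log_2(3/16) + 1/8·log_2(1/8) + 1/8·log_2(1/8) + 3/16·log_2(3/16)]
H(X,Y) = 2.5306 bits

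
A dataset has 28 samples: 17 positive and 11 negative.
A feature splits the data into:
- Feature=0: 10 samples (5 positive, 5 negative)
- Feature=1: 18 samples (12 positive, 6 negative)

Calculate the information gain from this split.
0.0191 bits

Information Gain = H(Y) - H(Y|Feature)

Before split:
P(positive) = 17/28 = 0.6071
H(Y) = 0.9666 bits

After split:
Feature=0: H = 1.0000 bits (weight = 10/28)
Feature=1: H = 0.9183 bits (weight = 18/28)
H(Y|Feature) = (10/28)×1.0000 + (18/28)×0.9183 = 0.9475 bits

Information Gain = 0.9666 - 0.9475 = 0.0191 bits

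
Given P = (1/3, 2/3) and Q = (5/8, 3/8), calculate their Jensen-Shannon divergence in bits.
0.0624 bits

Jensen-Shannon divergence is:
JSD(P||Q) = 0.5 × D_KL(P||M) + 0.5 × D_KL(Q||M)
where M = 0.5 × (P + Q) is the mixture distribution.

M = 0.5 × (1/3, 2/3) + 0.5 × (5/8, 3/8) = (0.479167, 0.520833)

D_KL(P||M) = 0.0629 bits
D_KL(Q||M) = 0.0619 bits

JSD(P||Q) = 0.5 × 0.0629 + 0.5 × 0.0619 = 0.0624 bits

Unlike KL divergence, JSD is symmetric and bounded: 0 ≤ JSD ≤ log(2).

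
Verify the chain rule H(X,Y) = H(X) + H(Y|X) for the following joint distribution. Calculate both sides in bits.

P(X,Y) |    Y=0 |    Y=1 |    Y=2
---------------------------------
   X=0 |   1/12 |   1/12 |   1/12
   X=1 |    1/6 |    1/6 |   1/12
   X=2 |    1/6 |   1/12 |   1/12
H(X,Y) = 3.0850, H(X) = 1.5546, H(Y|X) = 1.5304 (all in bits)

Chain rule: H(X,Y) = H(X) + H(Y|X)

Left side — joint entropy directly:
H(X,Y) = -Σ p(x,y) log p(x,y) = 3.0850 bits

Right side — compute H(Y|X) from the conditional distributions:
P(X) = (1/4, 5/12, 1/3), so H(X) = 1.5546 bits
H(Y|X) = Σ_x P(X=x) · H(Y|X=x):
  P(Y|X=0) = (1/3, 1/3, 1/3), H(Y|X=0) = 1.5850, weight P(X=0) = 1/4
  P(Y|X=1) = (2/5, 2/5, 1/5), H(Y|X=1) = 1.5219, weight P(X=1) = 5/12
  P(Y|X=2) = (1/2, 1/4, 1/4), H(Y|X=2) = 1.5000, weight P(X=2) = 1/3
H(Y|X) = 1.5304 bits

H(X) + H(Y|X) = 1.5546 + 1.5304 = 3.0850 bits

Both sides equal 3.0850 bits. ✓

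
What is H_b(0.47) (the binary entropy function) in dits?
0.3002 dits

The binary entropy function is:
H(p) = -p log(p) - (1-p) log(1-p)

H(0.47) = -0.47 × log_10(0.47) - 0.53 × log_10(0.53)
H(0.47) = 0.3002 dits

Note: Binary entropy is maximized at p=0.5 (H=1 bit) and minimized at p=0 or p=1 (H=0).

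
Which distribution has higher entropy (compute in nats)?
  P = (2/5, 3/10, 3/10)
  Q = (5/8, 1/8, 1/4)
P

Computing entropies in nats:
H(P) = 1.0889
H(Q) = 0.9003

Distribution P has higher entropy.

Intuition: The distribution closer to uniform (more spread out) has higher entropy.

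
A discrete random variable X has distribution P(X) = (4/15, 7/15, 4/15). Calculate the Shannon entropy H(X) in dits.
0.4606 dits

Shannon entropy is H(X) = -Σ p(x) log p(x).

For P = (4/15, 7/15, 4/15):
H = -4/15 × log_10(4/15) -7/15 × log_10(7/15) -4/15 × log_10(4/15)
H = 0.4606 dits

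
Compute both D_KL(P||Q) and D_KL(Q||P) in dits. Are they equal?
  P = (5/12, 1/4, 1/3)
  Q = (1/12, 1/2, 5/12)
D_KL(P||Q) = 0.1837, D_KL(Q||P) = 0.1326

KL divergence is not symmetric: D_KL(P||Q) ≠ D_KL(Q||P) in general.

D_KL(P||Q) = 0.1837 dits
D_KL(Q||P) = 0.1326 dits

No, they are not equal!

This asymmetry is why KL divergence is not a true distance metric.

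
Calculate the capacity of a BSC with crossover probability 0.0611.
0.6682 bits

For a binary symmetric channel (BSC) with error probability p:
Capacity C = 1 - H(p) bits per symbol

where H(p) = -p log₂(p) - (1-p) log₂(1-p) is the binary entropy function.

H(0.0611) = 0.3318 bits
C = 1 - 0.3318 = 0.6682 bits per symbol

This means we can reliably transmit up to 0.6682 bits of information per channel use.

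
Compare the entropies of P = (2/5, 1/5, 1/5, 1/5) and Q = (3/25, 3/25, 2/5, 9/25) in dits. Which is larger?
P

Computing entropies in dits:
H(P) = 0.5786
H(Q) = 0.5399

Distribution P has higher entropy.

Intuition: The distribution closer to uniform (more spread out) has higher entropy.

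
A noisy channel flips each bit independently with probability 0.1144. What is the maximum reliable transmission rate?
0.4870 bits

For a binary symmetric channel (BSC) with error probability p:
Capacity C = 1 - H(p) bits per symbol

where H(p) = -p log₂(p) - (1-p) log₂(1-p) is the binary entropy function.

H(0.1144) = 0.5130 bits
C = 1 - 0.5130 = 0.4870 bits per symbol

This means we can reliably transmit up to 0.4870 bits of information per channel use.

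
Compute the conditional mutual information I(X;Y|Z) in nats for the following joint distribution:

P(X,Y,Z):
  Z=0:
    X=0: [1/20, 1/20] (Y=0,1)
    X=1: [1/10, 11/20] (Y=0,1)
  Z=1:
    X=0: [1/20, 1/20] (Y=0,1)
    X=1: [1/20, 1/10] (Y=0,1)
0.0304 nats

Conditional mutual information: I(X;Y|Z) = H(X|Z) + H(Y|Z) - H(X,Y|Z)

H(Z) = 0.5623
H(X,Z) = 1.0251 → H(X|Z) = 0.4628
H(Y,Z) = 1.1059 → H(Y|Z) = 0.5436
H(X,Y,Z) = 1.5383 → H(X,Y|Z) = 0.9759

I(X;Y|Z) = 0.4628 + 0.5436 - 0.9759 = 0.0304 nats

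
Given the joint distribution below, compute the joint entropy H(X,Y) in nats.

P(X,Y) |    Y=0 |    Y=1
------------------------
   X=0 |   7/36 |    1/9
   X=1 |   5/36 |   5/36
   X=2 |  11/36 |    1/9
1.7173 nats

Joint entropy is H(X,Y) = -Σ_{x,y} p(x,y) log p(x,y).

Summing over all non-zero entries:
H(X,Y) = -[7/36·log_e(7/36) + 1/9·log_e(1/9) + 5/36·log_e(5/36) + 5/36·log_e(5/36) + 11/36·log_e(11/36) + 1/9·log_e(1/9)]
H(X,Y) = 1.7173 nats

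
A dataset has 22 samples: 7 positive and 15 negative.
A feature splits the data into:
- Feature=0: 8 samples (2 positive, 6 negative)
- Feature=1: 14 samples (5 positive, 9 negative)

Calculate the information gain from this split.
0.0090 bits

Information Gain = H(Y) - H(Y|Feature)

Before split:
P(positive) = 7/22 = 0.3182
H(Y) = 0.9024 bits

After split:
Feature=0: H = 0.8113 bits (weight = 8/22)
Feature=1: H = 0.9403 bits (weight = 14/22)
H(Y|Feature) = (8/22)×0.8113 + (14/22)×0.9403 = 0.8934 bits

Information Gain = 0.9024 - 0.8934 = 0.0090 bits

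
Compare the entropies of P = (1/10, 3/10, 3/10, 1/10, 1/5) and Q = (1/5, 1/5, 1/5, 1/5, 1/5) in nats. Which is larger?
Q

Computing entropies in nats:
H(P) = 1.5048
H(Q) = 1.6094

Distribution Q has higher entropy.

Intuition: The distribution closer to uniform (more spread out) has higher entropy.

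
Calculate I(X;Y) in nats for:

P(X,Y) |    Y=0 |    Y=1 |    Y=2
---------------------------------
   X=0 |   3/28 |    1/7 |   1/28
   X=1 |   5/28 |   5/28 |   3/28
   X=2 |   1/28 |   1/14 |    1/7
0.0741 nats

Mutual information: I(X;Y) = H(X) + H(Y) - H(X,Y)

Marginals:
P(X) = (2/7, 13/28, 1/4), H(X) = 1.0607 nats
P(Y) = (9/28, 11/28, 2/7), H(Y) = 1.0898 nats

Joint entropy: H(X,Y) = 2.0764 nats

I(X;Y) = 1.0607 + 1.0898 - 2.0764 = 0.0741 nats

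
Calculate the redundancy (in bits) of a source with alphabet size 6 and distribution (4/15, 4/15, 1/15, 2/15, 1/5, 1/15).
0.1951 bits

Redundancy measures how far a source is from maximum entropy:
R = H_max - H(X)

Maximum entropy for 6 symbols: H_max = log_2(6) = 2.5850 bits
Actual entropy: H(X) = 2.3899 bits
Redundancy: R = 2.5850 - 2.3899 = 0.1951 bits

This redundancy represents potential for compression: the source could be compressed by 0.1951 bits per symbol.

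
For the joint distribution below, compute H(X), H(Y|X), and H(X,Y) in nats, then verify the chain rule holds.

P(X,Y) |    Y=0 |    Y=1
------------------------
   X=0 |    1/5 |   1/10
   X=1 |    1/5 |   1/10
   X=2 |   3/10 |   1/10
H(X,Y) = 1.6957, H(X) = 1.0889, H(Y|X) = 0.6068 (all in nats)

Chain rule: H(X,Y) = H(X) + H(Y|X)

Left side — joint entropy directly:
H(X,Y) = -Σ p(x,y) log p(x,y) = 1.6957 nats

Right side — compute H(Y|X) from the conditional distributions:
P(X) = (3/10, 3/10, 2/5), so H(X) = 1.0889 nats
H(Y|X) = Σ_x P(X=x) · H(Y|X=x):
  P(Y|X=0) = (2/3, 1/3), H(Y|X=0) = 0.6365, weight P(X=0) = 3/10
  P(Y|X=1) = (2/3, 1/3), H(Y|X=1) = 0.6365, weight P(X=1) = 3/10
  P(Y|X=2) = (3/4, 1/4), H(Y|X=2) = 0.5623, weight P(X=2) = 2/5
H(Y|X) = 0.6068 nats

H(X) + H(Y|X) = 1.0889 + 0.6068 = 1.6957 nats

Both sides equal 1.6957 nats. ✓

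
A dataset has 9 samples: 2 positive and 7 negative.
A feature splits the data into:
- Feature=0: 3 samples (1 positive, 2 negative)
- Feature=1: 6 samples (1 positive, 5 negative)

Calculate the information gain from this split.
0.0248 bits

Information Gain = H(Y) - H(Y|Feature)

Before split:
P(positive) = 2/9 = 0.2222
H(Y) = 0.7642 bits

After split:
Feature=0: H = 0.9183 bits (weight = 3/9)
Feature=1: H = 0.6500 bits (weight = 6/9)
H(Y|Feature) = (3/9)×0.9183 + (6/9)×0.6500 = 0.7394 bits

Information Gain = 0.7642 - 0.7394 = 0.0248 bits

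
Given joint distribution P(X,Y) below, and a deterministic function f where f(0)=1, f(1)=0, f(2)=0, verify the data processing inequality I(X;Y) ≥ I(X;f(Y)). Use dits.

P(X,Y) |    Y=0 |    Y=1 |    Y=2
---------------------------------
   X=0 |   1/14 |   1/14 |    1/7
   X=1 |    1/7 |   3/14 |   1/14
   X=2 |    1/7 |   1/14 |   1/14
I(X;Y) = 0.0286, I(X;f(Y)) = 0.0088, inequality holds: 0.0286 ≥ 0.0088

Data Processing Inequality: For any Markov chain X → Y → Z, we have I(X;Y) ≥ I(X;Z).

Here Z = f(Y) is a deterministic function of Y, forming X → Y → Z.

Original I(X;Y) = 0.0286 dits

After applying f:
P(X,Z) where Z=f(Y):
- P(X,Z=0) = P(X,Y=1) + P(X,Y=2)
- P(X,Z=1) = P(X,Y=0)

I(X;Z) = I(X;f(Y)) = 0.0088 dits

Verification: 0.0286 ≥ 0.0088 ✓

Information cannot be created by processing; the function f can only lose information about X.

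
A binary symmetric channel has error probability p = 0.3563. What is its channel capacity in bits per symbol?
0.0604 bits

For a binary symmetric channel (BSC) with error probability p:
Capacity C = 1 - H(p) bits per symbol

where H(p) = -p log₂(p) - (1-p) log₂(1-p) is the binary entropy function.

H(0.3563) = 0.9396 bits
C = 1 - 0.9396 = 0.0604 bits per symbol

This means we can reliably transmit up to 0.0604 bits of information per channel use.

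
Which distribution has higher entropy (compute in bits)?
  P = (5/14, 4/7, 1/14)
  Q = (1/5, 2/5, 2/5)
Q

Computing entropies in bits:
H(P) = 1.2638
H(Q) = 1.5219

Distribution Q has higher entropy.

Intuition: The distribution closer to uniform (more spread out) has higher entropy.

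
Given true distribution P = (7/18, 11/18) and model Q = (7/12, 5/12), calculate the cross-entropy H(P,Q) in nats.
0.7446 nats

Cross-entropy: H(P,Q) = -Σ p(x) log q(x)

Alternatively: H(P,Q) = H(P) + D_KL(P||Q)
H(P) = 0.6682 nats
D_KL(P||Q) = 0.0764 nats

H(P,Q) = 0.6682 + 0.0764 = 0.7446 nats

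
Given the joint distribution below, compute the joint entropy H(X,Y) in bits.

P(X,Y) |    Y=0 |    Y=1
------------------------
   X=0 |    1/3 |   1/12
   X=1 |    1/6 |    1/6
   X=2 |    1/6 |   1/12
2.4183 bits

Joint entropy is H(X,Y) = -Σ_{x,y} p(x,y) log p(x,y).

Summing over all non-zero entries:
H(X,Y) = -[1/3·log_2(1/3) + 1/12·log_2(1/12) + 1/6·log_2(1/6) + 1/6·log_2(1/6) + 1/6·log_2(1/6) + 1/12·log_2(1/12)]
H(X,Y) = 2.4183 bits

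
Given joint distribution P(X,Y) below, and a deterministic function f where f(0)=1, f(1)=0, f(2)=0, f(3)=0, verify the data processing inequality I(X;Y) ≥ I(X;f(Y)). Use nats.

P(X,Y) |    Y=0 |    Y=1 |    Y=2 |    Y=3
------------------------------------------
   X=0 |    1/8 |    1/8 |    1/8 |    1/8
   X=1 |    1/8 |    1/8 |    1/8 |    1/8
I(X;Y) = 0.0000, I(X;f(Y)) = 0.0000, inequality holds: 0.0000 ≥ 0.0000

Data Processing Inequality: For any Markov chain X → Y → Z, we have I(X;Y) ≥ I(X;Z).

Here Z = f(Y) is a deterministic function of Y, forming X → Y → Z.

Original I(X;Y) = 0.0000 nats

After applying f:
P(X,Z) where Z=f(Y):
- P(X,Z=0) = P(X,Y=1) + P(X,Y=2) + P(X,Y=3)
- P(X,Z=1) = P(X,Y=0)

I(X;Z) = I(X;f(Y)) = 0.0000 nats

Verification: 0.0000 ≥ 0.0000 ✓

Information cannot be created by processing; the function f can only lose information about X.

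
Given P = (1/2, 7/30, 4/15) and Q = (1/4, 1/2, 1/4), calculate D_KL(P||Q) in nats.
0.1860 nats

KL divergence: D_KL(P||Q) = Σ p(x) log(p(x)/q(x))

Computing term by term:
  x=0: 1/2 × log_e[(1/2)/(1/4)] = 1/2 × 0.6931 = 0.3466
  x=1: 7/30 × log_e[(7/30)/(1/2)] = 7/30 × -0.7621 = -0.1778
  x=2: 4/15 × log_e[(4/15)/(1/4)] = 4/15 × 0.0645 = 0.0172

D_KL(P||Q) = 0.1860 nats

Note: KL divergence is always non-negative and equals 0 iff P = Q.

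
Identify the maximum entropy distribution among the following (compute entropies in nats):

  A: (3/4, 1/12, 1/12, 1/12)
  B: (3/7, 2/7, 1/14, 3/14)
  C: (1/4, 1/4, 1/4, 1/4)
C

For a discrete distribution over n outcomes, entropy is maximized by the uniform distribution.

Computing entropies:
H(A) = 0.8370 nats
H(B) = 1.2397 nats
H(C) = 1.3863 nats

The uniform distribution (where all probabilities equal 1/4) achieves the maximum entropy of log_e(4) = 1.3863 nats.

Distribution C has the highest entropy.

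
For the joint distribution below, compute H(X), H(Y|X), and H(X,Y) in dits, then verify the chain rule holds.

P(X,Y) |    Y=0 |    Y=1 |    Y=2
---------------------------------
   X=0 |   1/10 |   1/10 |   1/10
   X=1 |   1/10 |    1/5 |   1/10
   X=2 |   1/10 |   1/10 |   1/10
H(X,Y) = 0.9398, H(X) = 0.4729, H(Y|X) = 0.4669 (all in dits)

Chain rule: H(X,Y) = H(X) + H(Y|X)

Left side — joint entropy directly:
H(X,Y) = -Σ p(x,y) log p(x,y) = 0.9398 dits

Right side — compute H(Y|X) from the conditional distributions:
P(X) = (3/10, 2/5, 3/10), so H(X) = 0.4729 dits
H(Y|X) = Σ_x P(X=x) · H(Y|X=x):
  P(Y|X=0) = (1/3, 1/3, 1/3), H(Y|X=0) = 0.4771, weight P(X=0) = 3/10
  P(Y|X=1) = (1/4, 1/2, 1/4), H(Y|X=1) = 0.4515, weight P(X=1) = 2/5
  P(Y|X=2) = (1/3, 1/3, 1/3), H(Y|X=2) = 0.4771, weight P(X=2) = 3/10
H(Y|X) = 0.4669 dits

H(X) + H(Y|X) = 0.4729 + 0.4669 = 0.9398 dits

Both sides equal 0.9398 dits. ✓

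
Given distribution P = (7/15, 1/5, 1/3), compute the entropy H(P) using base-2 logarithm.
1.5058 bits

Shannon entropy is H(X) = -Σ p(x) log p(x).

For P = (7/15, 1/5, 1/3):
H = -7/15 × log_2(7/15) -1/5 × log_2(1/5) -1/3 × log_2(1/3)
H = 1.5058 bits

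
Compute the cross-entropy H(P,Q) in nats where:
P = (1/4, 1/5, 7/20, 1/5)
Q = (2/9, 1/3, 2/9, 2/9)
1.4230 nats

Cross-entropy: H(P,Q) = -Σ p(x) log q(x)

Alternatively: H(P,Q) = H(P) + D_KL(P||Q)
H(P) = 1.3578 nats
D_KL(P||Q) = 0.0652 nats

H(P,Q) = 1.3578 + 0.0652 = 1.4230 nats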